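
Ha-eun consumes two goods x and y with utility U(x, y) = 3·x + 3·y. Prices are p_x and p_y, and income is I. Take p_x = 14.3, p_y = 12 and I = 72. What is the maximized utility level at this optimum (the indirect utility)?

V = 18

Linear utility — the consumer picks whichever good has higher MU/price: 3/14.3 = 0.2098 vs 3/12 = 0.25.
y gives more utility per dollar, so spend all income on y: y* = I/p_y, x* = 0.
Numerically: x* = 0, y* = 6.
Utility at the optimum: U(0, 6) = 18.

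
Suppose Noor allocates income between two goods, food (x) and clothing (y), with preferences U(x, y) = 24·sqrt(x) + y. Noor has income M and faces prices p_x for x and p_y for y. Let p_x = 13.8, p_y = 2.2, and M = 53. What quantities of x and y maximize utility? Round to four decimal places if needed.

Utility is quasi-linear in y; the FOC for x is 12/√x = p_x/p_y.
Solve: √x = 12·p_y/p_x, so x*(p_x,p_y) = (12·p_y/p_x)², and y* = (M − p_x·x*)/p_y.
Plugging in: x* = (12·2.2/13.8)² = 3.6597, y* = 1.1344.

x* = 3.6597, y* = 1.1344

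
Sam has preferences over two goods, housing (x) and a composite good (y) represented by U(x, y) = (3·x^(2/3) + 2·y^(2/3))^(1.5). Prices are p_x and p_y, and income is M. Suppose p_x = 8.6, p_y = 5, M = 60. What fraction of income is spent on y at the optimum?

MRS = MU_x/MU_y = (3/2)·(y/x)^(1/3). Set equal to p_x/p_y.
Hence y/x = ((2/3)·p_x/p_y)^(1/(1/3)), i.e. raised to the 3 power.
With the ratio pinned down, the budget gives x* = M/(p_x + p_y·(y/x)) and y* = (y/x)·x*.
Numerically y/x = 1.507688, so x* = 60/(8.6 + 5·1.507688) = 3.7178 and y* = 1.507688·3.7178 = 5.6053.
Expenditure on y: 5·5.6053 = 28.0267; share = 0.4671.

share on y = 0.4671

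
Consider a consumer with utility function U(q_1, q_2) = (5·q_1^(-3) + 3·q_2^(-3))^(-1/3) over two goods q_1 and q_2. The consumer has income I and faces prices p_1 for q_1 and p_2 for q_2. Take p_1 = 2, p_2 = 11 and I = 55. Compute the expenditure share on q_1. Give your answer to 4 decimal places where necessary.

MU_q_1 ∝ 5·q_1^(-4), MU_q_2 ∝ 3·q_2^(-4), so MRS = (5/3)·(q_2/q_1)^(4) = p_1/p_2.
Hence q_2/q_1 = ((3/5)·p_1/p_2)^(1/(4)), i.e. raised to the 0.25 power.
With the ratio pinned down, the budget gives q_1* = I/(p_1 + p_2·(q_2/q_1)) and q_2* = (q_2/q_1)·q_1*.
Numerically q_2/q_1 = 0.574708, so q_1* = 55/(2 + 11·0.574708) = 6.6092 and q_2* = 0.574708·6.6092 = 3.7983.
Expenditure on q_1: 2·6.6092 = 13.2183; share = 0.2403.

share on q_1 = 0.2403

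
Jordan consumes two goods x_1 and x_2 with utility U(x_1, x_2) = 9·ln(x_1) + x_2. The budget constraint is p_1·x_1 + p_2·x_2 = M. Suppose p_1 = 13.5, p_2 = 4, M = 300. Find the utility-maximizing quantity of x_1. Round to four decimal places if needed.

Set MRS = p_1/p_2: (9/x_1)/1 = p_1/p_2.
So x_1*(p_1,p_2) = 9·p_2/p_1, independent of income; and x_2* = (M − 9·p_2)/p_2.
At the given prices: x_1* = 9·4/13.5 = 2.6667.

x_1* = 2.6667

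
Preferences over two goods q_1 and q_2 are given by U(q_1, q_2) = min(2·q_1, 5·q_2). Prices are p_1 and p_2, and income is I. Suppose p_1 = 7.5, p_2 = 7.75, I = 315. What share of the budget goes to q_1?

share on q_1 = 0.7075

Leontief preferences: the optimum is at the kink where q_1/5 = q_2/2, i.e. q_2 = (2/5)·q_1.
Budget: p_1·q_1 + p_2·(2/5)·q_1 = I, so (5·p_1 + 2·p_2)·q_1 = 5·I.
Demand: q_1*(p_1,p_2,I) = 5·I/(5·p_1 + 2·p_2), q_2* = 2·I/(5·p_1 + 2·p_2).
Here 5·7.5 + 2·7.75 = 53, giving q_1* = 29.717 and q_2* = 11.8868.
Expenditure on q_1: 7.5·29.717 = 222.8774; share = 0.7075.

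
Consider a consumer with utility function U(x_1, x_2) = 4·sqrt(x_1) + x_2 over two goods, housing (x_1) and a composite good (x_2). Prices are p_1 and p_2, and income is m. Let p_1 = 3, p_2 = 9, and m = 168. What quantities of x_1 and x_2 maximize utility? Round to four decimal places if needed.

x_1* = 36, x_2* = 6.6667

MU_x_1 = 2/√x_1, MU_x_2 = 1. Tangency: 2/√x_1 = p_1/p_2.
Thus x_1* = (2·p_2/p_1)² — independent of m — with the rest of income spent on x_2.
Plugging in: x_1* = (2·9/3)² = 36, x_2* = 6.6667.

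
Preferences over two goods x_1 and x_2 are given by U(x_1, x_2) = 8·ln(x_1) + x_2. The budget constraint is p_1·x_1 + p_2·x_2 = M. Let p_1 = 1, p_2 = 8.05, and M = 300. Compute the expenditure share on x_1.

Set MRS = p_1/p_2: (8/x_1)/1 = p_1/p_2.
So x_1*(p_1,p_2) = 8·p_2/p_1, independent of income; and x_2* = (M − 8·p_2)/p_2.
At the given prices: x_1* = 8·8.05/1 = 64.4, and x_2* = 29.2671.
Expenditure on x_1: 1·64.4 = 64.4; share = 0.2147.

share on x_1 = 0.2147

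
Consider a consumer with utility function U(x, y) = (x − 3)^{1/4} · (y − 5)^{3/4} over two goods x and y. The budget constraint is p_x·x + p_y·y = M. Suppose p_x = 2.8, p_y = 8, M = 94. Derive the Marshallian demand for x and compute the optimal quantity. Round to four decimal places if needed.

Let x' = x−3, y' = y−5. MRS = (1/3)·y'/x' = p_x/p_y.
Substituting into the budget: x* = 3 + 0.25·(M − 3·p_x − 5·p_y)/p_x, and y* = 5 + 0.75·(…)/p_y.
Discretionary income = 94 − 3·2.8 − 5·8 = 45.6; x* = 3 + 0.25·45.6/2.8 = 7.0714.

x* = 7.0714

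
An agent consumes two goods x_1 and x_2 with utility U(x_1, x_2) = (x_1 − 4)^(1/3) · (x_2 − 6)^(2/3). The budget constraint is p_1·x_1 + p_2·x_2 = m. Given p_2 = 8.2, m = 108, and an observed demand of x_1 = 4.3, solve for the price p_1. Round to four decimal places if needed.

MRS = (1/2)·(x_2−6)/(x_1−4). Tangency with p_1/p_2 gives x_2−6 = 2·(p_1/p_2)·(x_1−4).
Substituting into the budget: x_1* = 4 + 1/3·(m − 4·p_1 − 6·p_2)/p_1, and x_2* = 6 + 2/3·(…)/p_2.
Set x_1* = 4.3 in the demand function and solve for p_1: p_1 = 12.

p_1 = 12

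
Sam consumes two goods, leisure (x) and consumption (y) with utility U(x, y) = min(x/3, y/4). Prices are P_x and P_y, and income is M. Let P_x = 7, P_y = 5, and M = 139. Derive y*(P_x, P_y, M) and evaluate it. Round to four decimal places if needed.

Demand: x*(P_x,P_y,M) = 3·M/(3·P_x + 4·P_y), y* = 4·M/(3·P_x + 4·P_y).
Here 3·7 + 4·5 = 41, giving y* = 13.561.

y* = 13.561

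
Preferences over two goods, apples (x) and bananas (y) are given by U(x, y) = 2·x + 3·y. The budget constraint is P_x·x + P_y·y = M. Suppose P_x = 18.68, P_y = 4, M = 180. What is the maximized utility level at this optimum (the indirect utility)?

V = 135

Linear utility — the consumer picks whichever good has higher MU/price: 2/18.68 = 0.1071 vs 3/4 = 0.75.
y gives more utility per dollar, so spend all income on y: y* = M/P_y, x* = 0.
Numerically: x* = 0, y* = 45.
Utility at the optimum: U(0, 45) = 135.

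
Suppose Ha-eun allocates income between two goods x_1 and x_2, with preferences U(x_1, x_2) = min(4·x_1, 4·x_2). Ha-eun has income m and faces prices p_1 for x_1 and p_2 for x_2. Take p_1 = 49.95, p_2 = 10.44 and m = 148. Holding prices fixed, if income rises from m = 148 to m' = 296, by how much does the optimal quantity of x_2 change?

Leontief preferences: the optimum is at the kink where x_1/4 = x_2/4, i.e. x_2 = x_1.
Budget: p_1·x_1 + p_2·x_1 = m, so (4·p_1 + 4·p_2)·x_1 = 4·m.
Demand: x_1*(p_1,p_2,m) = 4·m/(4·p_1 + 4·p_2), x_2* = 4·m/(4·p_1 + 4·p_2).
Here 4·49.95 + 4·10.44 = 241.56, giving x_2* = 2.4507.
At m' = 296: x_2* = 4.9015. Change: 4.9015 − 2.4507 = 2.4507.

Δx_2* = 2.4507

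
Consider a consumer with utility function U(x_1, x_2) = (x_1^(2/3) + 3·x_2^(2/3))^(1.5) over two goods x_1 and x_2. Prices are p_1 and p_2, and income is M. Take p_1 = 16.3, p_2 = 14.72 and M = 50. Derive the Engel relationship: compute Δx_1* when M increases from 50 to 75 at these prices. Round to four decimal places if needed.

Δx_1* = 0.045

Substitute x_2 = (x_2/x_1)·x_1 into the budget: x_1* = M/(p_1 + p_2·(x_2/x_1)).
Numerically x_2/x_1 = 36.660902, so x_1* = 50/(16.3 + 14.72·36.660902) = 0.0899.
At M' = 75: x_1* = 0.1349. Change: 0.1349 − 0.0899 = 0.045.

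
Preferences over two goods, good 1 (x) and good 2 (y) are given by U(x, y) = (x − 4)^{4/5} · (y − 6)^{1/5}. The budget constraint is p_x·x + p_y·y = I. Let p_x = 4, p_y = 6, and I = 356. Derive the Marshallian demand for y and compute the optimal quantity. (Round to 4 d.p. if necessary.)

This is Cobb-Douglas in (x−4, y−6): tangency gives 0.8·p_y·(y−6) = 0.2·p_x·(x−4).
Substituting into the budget: x* = 4 + 0.8·(I − 4·p_x − 6·p_y)/p_x, and y* = 6 + 0.2·(…)/p_y.
Discretionary income = 356 − 4·4 − 6·6 = 304; y* = 6 + 0.2·304/6 = 16.1333.

y* = 16.1333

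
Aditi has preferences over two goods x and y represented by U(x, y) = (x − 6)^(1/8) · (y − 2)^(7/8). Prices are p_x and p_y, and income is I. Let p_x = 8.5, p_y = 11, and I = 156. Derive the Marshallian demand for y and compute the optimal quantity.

MRS = (1/7)·(y−2)/(x−6). Tangency with p_x/p_y gives y−2 = 7·(p_x/p_y)·(x−6).
Substituting into the budget: x* = 6 + 0.125·(I − 6·p_x − 2·p_y)/p_x, and y* = 2 + 0.875·(…)/p_y.
Discretionary income = 156 − 6·8.5 − 2·11 = 83; y* = 2 + 0.875·83/11 = 8.6023.

y* = 8.6023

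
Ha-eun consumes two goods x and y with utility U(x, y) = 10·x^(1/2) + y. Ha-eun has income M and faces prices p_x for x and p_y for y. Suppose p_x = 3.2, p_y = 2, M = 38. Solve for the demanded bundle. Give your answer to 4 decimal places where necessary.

Utility is quasi-linear in y; the FOC for x is 5/√x = p_x/p_y.
Solve: √x = 5·p_y/p_x, so x*(p_x,p_y) = (5·p_y/p_x)², and y* = (M − p_x·x*)/p_y.
Plugging in: x* = (5·2/3.2)² = 9.7656, y* = 3.375.

x* = 9.7656, y* = 3.375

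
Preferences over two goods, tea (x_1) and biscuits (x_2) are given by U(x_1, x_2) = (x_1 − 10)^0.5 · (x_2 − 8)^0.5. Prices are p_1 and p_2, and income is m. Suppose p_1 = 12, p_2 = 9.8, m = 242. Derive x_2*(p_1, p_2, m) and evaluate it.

MRS = (x_2−8)/(x_1−10). Tangency with p_1/p_2 gives x_2−8 = (p_1/p_2)·(x_1−10).
Substituting into the budget: x_1* = 10 + 0.5·(m − 10·p_1 − 8·p_2)/p_1, and x_2* = 8 + 0.5·(…)/p_2.
Discretionary income = 242 − 10·12 − 8·9.8 = 43.6; x_2* = 8 + 0.5·43.6/9.8 = 10.2245.

x_2* = 10.2245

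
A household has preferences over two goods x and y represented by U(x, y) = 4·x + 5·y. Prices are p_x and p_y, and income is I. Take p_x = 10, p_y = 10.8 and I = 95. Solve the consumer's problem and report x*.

Linear utility — the consumer picks whichever good has higher MU/price: 4/10 = 0.4 vs 5/10.8 = 0.463.
y gives more utility per dollar, so spend all income on y: y* = I/p_y, x* = 0.
Numerically: x* = 0, y* = 8.7963.

x* = 0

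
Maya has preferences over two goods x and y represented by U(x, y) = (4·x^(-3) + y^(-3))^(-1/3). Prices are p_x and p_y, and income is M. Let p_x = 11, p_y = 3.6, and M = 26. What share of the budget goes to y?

share on y = 0.2343

Numerically y/x = 0.934884, so x* = 26/(11 + 3.6·0.934884) = 1.8099 and y* = 0.934884·1.8099 = 1.692.
Expenditure on y: 3.6·1.692 = 6.0913; share = 0.2343.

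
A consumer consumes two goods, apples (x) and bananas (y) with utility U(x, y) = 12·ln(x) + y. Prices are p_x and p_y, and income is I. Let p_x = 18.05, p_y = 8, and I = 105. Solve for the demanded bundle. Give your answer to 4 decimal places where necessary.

x* = 5.3186, y* = 1.125

So x*(p_x,p_y) = 12·p_y/p_x, independent of income; and y* = (I − 12·p_y)/p_y.
At the given prices: x* = 12·8/18.05 = 5.3186, and y* = 1.125.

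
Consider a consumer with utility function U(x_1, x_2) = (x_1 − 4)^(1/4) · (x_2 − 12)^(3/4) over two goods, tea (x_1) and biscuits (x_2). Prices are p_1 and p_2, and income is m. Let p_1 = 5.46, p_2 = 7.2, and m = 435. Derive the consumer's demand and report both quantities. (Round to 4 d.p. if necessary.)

This is Cobb-Douglas in (x_1−4, x_2−12): tangency gives 0.25·p_2·(x_2−12) = 0.75·p_1·(x_1−4).
After buying the subsistence bundle (4, 12), a share 0.25 of the remaining income goes to x_1: x_1* = 4 + 0.25·(m − 4p_1 − 12p_2)/p_1.
Discretionary income = 435 − 4·5.46 − 12·7.2 = 326.76; x_1* = 4 + 0.25·326.76/5.46 = 18.9615; x_2* = 12 + 0.75·326.76/7.2 = 46.0375.

x_1* = 18.9615, x_2* = 46.0375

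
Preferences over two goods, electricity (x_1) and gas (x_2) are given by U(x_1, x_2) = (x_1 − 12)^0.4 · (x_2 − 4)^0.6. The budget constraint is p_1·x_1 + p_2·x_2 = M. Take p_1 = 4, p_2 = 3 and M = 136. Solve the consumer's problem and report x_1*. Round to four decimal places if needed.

After buying the subsistence bundle (12, 4), a share 0.4 of the remaining income goes to x_1: x_1* = 12 + 0.4·(M − 12p_1 − 4p_2)/p_1.
Discretionary income = 136 − 12·4 − 4·3 = 76; x_1* = 12 + 0.4·76/4 = 19.6.

x_1* = 19.6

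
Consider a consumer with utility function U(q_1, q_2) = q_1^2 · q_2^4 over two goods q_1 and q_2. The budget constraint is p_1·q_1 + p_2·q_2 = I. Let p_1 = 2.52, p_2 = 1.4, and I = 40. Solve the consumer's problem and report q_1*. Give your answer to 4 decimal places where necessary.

q_1* = 5.291

MU_q_1/MU_q_2 = (2·q_2)/(4·q_1); tangency sets this equal to p_1/p_2.
Rearranging, p_2·q_2 = 2·p_1·q_1. Substituting into the budget gives p_1·q_1·(1 + 2) = I.
Demand: q_1*(p_1,p_2,I) = 1/3·I/p_1 and q_2* = 2/3·I/p_2.
At p_1=2.52, p_2=1.4, I=40: q_1* = 1/3·40/2.52 = 5.291.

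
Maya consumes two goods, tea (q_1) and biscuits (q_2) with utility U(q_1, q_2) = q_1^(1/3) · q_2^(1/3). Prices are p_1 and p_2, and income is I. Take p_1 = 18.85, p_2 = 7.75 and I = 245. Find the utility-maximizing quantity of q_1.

q_1* = 6.4987

MU_q_1/MU_q_2 = (1/3·q_2)/(1/3·q_1); tangency sets this equal to p_1/p_2.
Rearranging, p_2·q_2 = p_1·q_1. Substituting into the budget gives p_1·q_1·(1 + 1) = I.
Demand: q_1*(p_1,p_2,I) = 0.5·I/p_1 and q_2* = 0.5·I/p_2.
At p_1=18.85, p_2=7.75, I=245: q_1* = 0.5·245/18.85 = 6.4987.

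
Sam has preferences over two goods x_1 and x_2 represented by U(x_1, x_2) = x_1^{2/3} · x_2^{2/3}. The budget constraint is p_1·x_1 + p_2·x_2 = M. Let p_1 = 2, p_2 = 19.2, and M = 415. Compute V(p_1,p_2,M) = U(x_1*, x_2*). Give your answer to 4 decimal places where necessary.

Tangency: MRS = x_2/x_1 = p_1/p_2.
Rearranging, p_2·x_2 = p_1·x_1. Substituting into the budget gives p_1·x_1·(1 + 1) = M.
Demand: x_1*(p_1,p_2,M) = 0.5·M/p_1 and x_2* = 0.5·M/p_2.
At p_1=2, p_2=19.2, M=415: x_1* = 0.5·415/2 = 103.75, x_2* = 10.8073.
Utility at the optimum: U(103.75, 10.8073) = 107.9286.

V = 107.9286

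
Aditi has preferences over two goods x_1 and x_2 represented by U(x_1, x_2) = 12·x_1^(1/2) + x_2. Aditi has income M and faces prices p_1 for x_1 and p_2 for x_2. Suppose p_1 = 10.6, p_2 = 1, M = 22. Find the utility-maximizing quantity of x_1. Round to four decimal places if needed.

Utility is quasi-linear in x_2; the FOC for x_1 is 6/√x_1 = p_1/p_2.
Solve: √x_1 = 6·p_2/p_1, so x_1*(p_1,p_2) = (6·p_2/p_1)², and x_2* = (M − p_1·x_1*)/p_2.
Plugging in: x_1* = (6·1/10.6)² = 0.3204.

x_1* = 0.3204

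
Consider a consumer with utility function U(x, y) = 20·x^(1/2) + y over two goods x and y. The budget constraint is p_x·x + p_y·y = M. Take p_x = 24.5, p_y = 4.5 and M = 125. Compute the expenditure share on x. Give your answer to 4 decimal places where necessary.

Utility is quasi-linear in y; the FOC for x is 10/√x = p_x/p_y.
Solve: √x = 10·p_y/p_x, so x*(p_x,p_y) = (10·p_y/p_x)², and y* = (M − p_x·x*)/p_y.
Plugging in: x* = (10·4.5/24.5)² = 3.3736, y* = 9.4104.
Expenditure on x: 24.5·3.3736 = 82.6531; share = 0.6612.

share on x = 0.6612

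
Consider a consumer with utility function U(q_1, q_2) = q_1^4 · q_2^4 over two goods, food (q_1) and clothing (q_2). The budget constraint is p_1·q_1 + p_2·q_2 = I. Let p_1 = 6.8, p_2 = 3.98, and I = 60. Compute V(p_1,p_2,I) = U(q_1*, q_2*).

Demand: q_1*(p_1,p_2,I) = 0.5·I/p_1 and q_2* = 0.5·I/p_2.
At p_1=6.8, p_2=3.98, I=60: q_1* = 0.5·60/6.8 = 4.4118, q_2* = 7.5377.
Utility at the optimum: U(4.4118, 7.5377) = 1222931.4072.

V = 1222931.4072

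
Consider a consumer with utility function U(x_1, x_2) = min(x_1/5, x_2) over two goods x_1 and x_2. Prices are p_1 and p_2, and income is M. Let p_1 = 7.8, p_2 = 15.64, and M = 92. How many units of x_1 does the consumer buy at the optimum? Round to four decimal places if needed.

x_1* = 8.4187

Leontief preferences: the optimum is at the kink where x_1/5 = x_2/1, i.e. x_2 = (1/5)·x_1.
Budget: p_1·x_1 + p_2·(1/5)·x_1 = M, so (5·p_1 + p_2)·x_1 = 5·M.
Demand: x_1*(p_1,p_2,M) = 5·M/(5·p_1 + p_2), x_2* = M/(5·p_1 + p_2).
Here 5·7.8 + 15.64 = 54.64, giving x_1* = 8.4187.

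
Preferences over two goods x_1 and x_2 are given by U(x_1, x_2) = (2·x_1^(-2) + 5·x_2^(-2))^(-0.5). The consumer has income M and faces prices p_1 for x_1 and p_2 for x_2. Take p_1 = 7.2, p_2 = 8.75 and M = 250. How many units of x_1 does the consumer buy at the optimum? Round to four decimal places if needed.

x_1* = 13.6401

MRS = MU_x_1/MU_x_2 = (2/5)·(x_2/x_1)^(3). Set equal to p_1/p_2.
Solve for the ratio: x_2/x_1 = [(5/2)·p_1/p_2]^(1/3).
With the ratio pinned down, the budget gives x_1* = M/(p_1 + p_2·(x_2/x_1)) and x_2* = (x_2/x_1)·x_1*.
Numerically x_2/x_1 = 1.271808, so x_1* = 250/(7.2 + 8.75·1.271808) = 13.6401.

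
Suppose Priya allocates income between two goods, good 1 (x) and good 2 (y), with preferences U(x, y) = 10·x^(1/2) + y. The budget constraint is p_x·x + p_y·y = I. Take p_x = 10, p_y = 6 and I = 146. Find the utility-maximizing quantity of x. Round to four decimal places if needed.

Utility is quasi-linear in y; the FOC for x is 5/√x = p_x/p_y.
Solve: √x = 5·p_y/p_x, so x*(p_x,p_y) = (5·p_y/p_x)², and y* = (I − p_x·x*)/p_y.
Plugging in: x* = (5·6/10)² = 9.

x* = 9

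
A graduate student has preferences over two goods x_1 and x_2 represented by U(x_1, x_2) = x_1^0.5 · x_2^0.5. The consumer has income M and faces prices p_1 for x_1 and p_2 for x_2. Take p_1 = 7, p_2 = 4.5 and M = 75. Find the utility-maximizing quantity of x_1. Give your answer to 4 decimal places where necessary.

x_1* = 5.3571

The MRS is x_2/x_1. Set MRS = p_1/p_2.
So 0.5·p_2·x_2 = 0.5·p_1·x_1; combined with the budget, a share 0.5 of income goes to x_1.
Demand: x_1*(p_1,p_2,M) = 0.5·M/p_1 and x_2* = 0.5·M/p_2.
At p_1=7, p_2=4.5, M=75: x_1* = 0.5·75/7 = 5.3571.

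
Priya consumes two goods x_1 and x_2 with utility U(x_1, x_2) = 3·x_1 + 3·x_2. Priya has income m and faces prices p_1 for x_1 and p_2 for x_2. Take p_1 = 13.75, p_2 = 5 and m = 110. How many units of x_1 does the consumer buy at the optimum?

Linear utility — the consumer picks whichever good has higher MU/price: 3/13.75 = 0.2182 vs 3/5 = 0.6.
x_2 gives more utility per dollar, so spend all income on x_2: x_2* = m/p_2, x_1* = 0.
Numerically: x_1* = 0, x_2* = 22.

x_1* = 0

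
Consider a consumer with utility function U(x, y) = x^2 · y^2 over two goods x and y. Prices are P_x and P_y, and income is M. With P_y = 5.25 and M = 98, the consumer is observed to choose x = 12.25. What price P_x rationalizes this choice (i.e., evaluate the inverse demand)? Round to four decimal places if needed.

P_x = 4

The MRS is y/x. Set MRS = P_x/P_y.
So 2·P_y·y = 2·P_x·x; combined with the budget, a share 0.5 of income goes to x.
Demand: x*(P_x,P_y,M) = 0.5·M/P_x and y* = 0.5·M/P_y.
Set x* = 12.25 in the demand function and solve for P_x: P_x = 4.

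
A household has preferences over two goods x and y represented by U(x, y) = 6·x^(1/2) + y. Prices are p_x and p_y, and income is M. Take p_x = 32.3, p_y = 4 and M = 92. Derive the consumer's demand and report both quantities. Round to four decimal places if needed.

Utility is quasi-linear in y; the FOC for x is 3/√x = p_x/p_y.
Solve: √x = 3·p_y/p_x, so x*(p_x,p_y) = (3·p_y/p_x)², and y* = (M − p_x·x*)/p_y.
Plugging in: x* = (3·4/32.3)² = 0.138, y* = 21.8854.

x* = 0.138, y* = 21.8854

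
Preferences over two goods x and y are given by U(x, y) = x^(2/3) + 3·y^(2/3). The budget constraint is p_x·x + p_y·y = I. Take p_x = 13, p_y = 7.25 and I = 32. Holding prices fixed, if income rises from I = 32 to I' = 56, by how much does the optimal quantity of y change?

Δy* = 3.2726

MRS = MU_x/MU_y = (1/3)·(y/x)^(1/3). Set equal to p_x/p_y.
Solve for the ratio: y/x = [3·p_x/p_y]^(3).
With the ratio pinned down, the budget gives x* = I/(p_x + p_y·(y/x)) and y* = (y/x)·x*.
Numerically y/x = 155.660995, so x* = 32/(13 + 7.25·155.660995) = 0.028 and y* = 155.660995·0.028 = 4.3635.
At I' = 56: y* = 7.6362. Change: 7.6362 − 4.3635 = 3.2726.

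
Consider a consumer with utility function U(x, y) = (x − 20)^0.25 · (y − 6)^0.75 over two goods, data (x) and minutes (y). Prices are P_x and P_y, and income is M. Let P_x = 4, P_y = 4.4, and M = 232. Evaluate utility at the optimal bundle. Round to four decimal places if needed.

This is Cobb-Douglas in (x−20, y−6): tangency gives 0.25·P_y·(y−6) = 0.75·P_x·(x−20).
Substituting into the budget: x* = 20 + 0.25·(M − 20·P_x − 6·P_y)/P_x, and y* = 6 + 0.75·(…)/P_y.
Discretionary income = 232 − 20·4 − 6·4.4 = 125.6; x* = 20 + 0.25·125.6/4 = 27.85; y* = 6 + 0.75·125.6/4.4 = 27.4091.
Utility at the optimum: U(27.85, 27.4091) = 16.6597.

V = 16.6597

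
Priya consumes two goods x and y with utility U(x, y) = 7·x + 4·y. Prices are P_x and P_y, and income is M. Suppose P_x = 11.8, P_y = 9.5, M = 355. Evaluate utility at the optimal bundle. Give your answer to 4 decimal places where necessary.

V = 210.5932

Linear utility — the consumer picks whichever good has higher MU/price: 7/11.8 = 0.5932 vs 4/9.5 = 0.4211.
x gives more utility per dollar, so spend all income on x: x* = M/P_x, y* = 0.
Numerically: x* = 30.0847, y* = 0.
Utility at the optimum: U(30.0847, 0) = 210.5932.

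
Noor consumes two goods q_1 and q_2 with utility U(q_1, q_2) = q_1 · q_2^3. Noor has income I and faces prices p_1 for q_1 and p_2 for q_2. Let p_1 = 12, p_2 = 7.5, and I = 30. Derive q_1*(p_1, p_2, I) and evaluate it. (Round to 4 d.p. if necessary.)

q_1* = 0.625

Demand: q_1*(p_1,p_2,I) = 0.25·I/p_1 and q_2* = 0.75·I/p_2.
At p_1=12, p_2=7.5, I=30: q_1* = 0.25·30/12 = 0.625.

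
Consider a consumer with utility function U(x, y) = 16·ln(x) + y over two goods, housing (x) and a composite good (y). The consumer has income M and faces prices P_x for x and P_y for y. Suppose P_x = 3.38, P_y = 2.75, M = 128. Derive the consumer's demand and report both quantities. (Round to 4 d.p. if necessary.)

x* = 13.0178, y* = 30.5455

MU_x = 16/x, MU_y = 1. Tangency: 16/x = P_x/P_y.
So x*(P_x,P_y) = 16·P_y/P_x, independent of income; and y* = (M − 16·P_y)/P_y.
At the given prices: x* = 16·2.75/3.38 = 13.0178, and y* = 30.5455.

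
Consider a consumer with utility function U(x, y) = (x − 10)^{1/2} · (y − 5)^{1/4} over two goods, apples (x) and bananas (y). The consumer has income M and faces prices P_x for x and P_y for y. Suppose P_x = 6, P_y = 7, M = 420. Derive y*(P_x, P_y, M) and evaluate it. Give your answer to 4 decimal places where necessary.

Let x' = x−10, y' = y−5. MRS = 2·y'/x' = P_x/P_y.
Substituting into the budget: x* = 10 + 2/3·(M − 10·P_x − 5·P_y)/P_x, and y* = 5 + 1/3·(…)/P_y.
Discretionary income = 420 − 10·6 − 5·7 = 325; y* = 5 + 1/3·325/7 = 20.4762.

y* = 20.4762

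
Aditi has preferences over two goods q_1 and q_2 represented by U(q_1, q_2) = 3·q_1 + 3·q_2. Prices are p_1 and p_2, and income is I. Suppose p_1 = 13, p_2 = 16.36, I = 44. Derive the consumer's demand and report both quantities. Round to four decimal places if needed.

q_1* = 3.3846, q_2* = 0

Perfect substitutes: compare marginal utility per dollar. 3/p_1 vs 3/p_2 → 0.2308 vs 0.1834.
q_1 gives more utility per dollar, so spend all income on q_1: q_1* = I/p_1, q_2* = 0.
Numerically: q_1* = 3.3846, q_2* = 0.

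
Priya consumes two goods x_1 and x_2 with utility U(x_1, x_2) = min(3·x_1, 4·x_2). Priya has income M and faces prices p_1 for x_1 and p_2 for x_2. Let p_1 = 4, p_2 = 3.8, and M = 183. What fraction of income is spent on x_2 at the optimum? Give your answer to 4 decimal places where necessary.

share on x_2 = 0.4161

With perfect complements, no substitution: consume in ratio x_1:x_2 = 4:3.
Budget: p_1·x_1 + p_2·(3/4)·x_1 = M, so (4·p_1 + 3·p_2)·x_1 = 4·M.
Demand: x_1*(p_1,p_2,M) = 4·M/(4·p_1 + 3·p_2), x_2* = 3·M/(4·p_1 + 3·p_2).
Here 4·4 + 3·3.8 = 27.4, giving x_1* = 26.7153 and x_2* = 20.0365.
Expenditure on x_2: 3.8·20.0365 = 76.1387; share = 0.4161.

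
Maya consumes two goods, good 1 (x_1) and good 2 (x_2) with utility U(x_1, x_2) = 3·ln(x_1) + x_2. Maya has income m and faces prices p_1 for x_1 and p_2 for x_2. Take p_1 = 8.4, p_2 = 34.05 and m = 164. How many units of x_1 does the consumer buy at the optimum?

x_1* = 12.1607

MU_x_1 = 3/x_1, MU_x_2 = 1. Tangency: 3/x_1 = p_1/p_2.
So x_1*(p_1,p_2) = 3·p_2/p_1, independent of income; and x_2* = (m − 3·p_2)/p_2.
At the given prices: x_1* = 3·34.05/8.4 = 12.1607.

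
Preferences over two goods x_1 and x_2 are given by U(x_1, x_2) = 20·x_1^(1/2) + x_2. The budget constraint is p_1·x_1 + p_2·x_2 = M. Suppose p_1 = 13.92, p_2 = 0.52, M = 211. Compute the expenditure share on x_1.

Utility is quasi-linear in x_2; the FOC for x_1 is 10/√x_1 = p_1/p_2.
Thus x_1* = (10·p_2/p_1)² — independent of M — with the rest of income spent on x_2.
Plugging in: x_1* = (10·0.52/13.92)² = 0.1395, x_2* = 402.0336.
Expenditure on x_1: 13.92·0.1395 = 1.9425; share = 0.0092.

share on x_1 = 0.0092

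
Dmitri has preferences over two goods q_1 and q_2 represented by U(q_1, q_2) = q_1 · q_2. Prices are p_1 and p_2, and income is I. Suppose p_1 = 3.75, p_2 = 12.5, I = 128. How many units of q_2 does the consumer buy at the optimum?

q_2* = 5.12

Demand: q_1*(p_1,p_2,I) = 0.5·I/p_1 and q_2* = 0.5·I/p_2.
At p_1=3.75, p_2=12.5, I=128: q_2* = 0.5·128/12.5 = 5.12.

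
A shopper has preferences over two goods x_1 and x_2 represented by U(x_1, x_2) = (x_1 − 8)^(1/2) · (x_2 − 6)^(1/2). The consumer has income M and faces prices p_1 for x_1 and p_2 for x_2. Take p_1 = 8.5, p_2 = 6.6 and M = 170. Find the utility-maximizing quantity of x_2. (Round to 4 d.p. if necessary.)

This is Cobb-Douglas in (x_1−8, x_2−6): tangency gives 0.5·p_2·(x_2−6) = 0.5·p_1·(x_1−8).
After buying the subsistence bundle (8, 6), a share 0.5 of the remaining income goes to x_1: x_1* = 8 + 0.5·(M − 8p_1 − 6p_2)/p_1.
Discretionary income = 170 − 8·8.5 − 6·6.6 = 62.4; x_2* = 6 + 0.5·62.4/6.6 = 10.7273.

x_2* = 10.7273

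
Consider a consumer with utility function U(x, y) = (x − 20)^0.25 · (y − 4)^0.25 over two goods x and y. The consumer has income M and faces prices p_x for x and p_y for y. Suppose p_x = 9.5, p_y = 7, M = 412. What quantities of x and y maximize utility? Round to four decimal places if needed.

Substituting into the budget: x* = 20 + 0.5·(M − 20·p_x − 4·p_y)/p_x, and y* = 4 + 0.5·(…)/p_y.
Discretionary income = 412 − 20·9.5 − 4·7 = 194; x* = 20 + 0.5·194/9.5 = 30.2105; y* = 4 + 0.5·194/7 = 17.8571.

x* = 30.2105, y* = 17.8571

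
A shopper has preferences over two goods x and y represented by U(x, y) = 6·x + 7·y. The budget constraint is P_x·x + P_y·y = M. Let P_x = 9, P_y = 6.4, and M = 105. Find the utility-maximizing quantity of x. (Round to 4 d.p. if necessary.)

x* = 0

Linear utility — the consumer picks whichever good has higher MU/price: 6/9 = 0.6667 vs 7/6.4 = 1.0938.
y gives more utility per dollar, so spend all income on y: y* = M/P_y, x* = 0.
Numerically: x* = 0, y* = 16.4062.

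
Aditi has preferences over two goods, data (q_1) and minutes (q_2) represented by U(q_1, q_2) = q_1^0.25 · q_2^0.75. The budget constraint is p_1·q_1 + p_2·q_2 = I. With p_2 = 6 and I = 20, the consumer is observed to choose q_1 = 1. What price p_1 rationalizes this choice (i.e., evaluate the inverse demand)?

The MRS is (1/3)·q_2/q_1. Set MRS = p_1/p_2.
Rearranging, p_2·q_2 = 3·p_1·q_1. Substituting into the budget gives p_1·q_1·(1 + 3) = I.
Demand: q_1*(p_1,p_2,I) = 0.25·I/p_1 and q_2* = 0.75·I/p_2.
Set q_1* = 1 in the demand function and solve for p_1: p_1 = 5.

p_1 = 5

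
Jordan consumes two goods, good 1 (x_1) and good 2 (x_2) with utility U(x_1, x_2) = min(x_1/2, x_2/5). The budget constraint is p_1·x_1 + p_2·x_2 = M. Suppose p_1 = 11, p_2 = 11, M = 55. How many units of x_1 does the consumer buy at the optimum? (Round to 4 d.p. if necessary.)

Leontief preferences: the optimum is at the kink where x_1/2 = x_2/5, i.e. x_2 = (5/2)·x_1.
Budget: p_1·x_1 + p_2·(5/2)·x_1 = M, so (2·p_1 + 5·p_2)·x_1 = 2·M.
Demand: x_1*(p_1,p_2,M) = 2·M/(2·p_1 + 5·p_2), x_2* = 5·M/(2·p_1 + 5·p_2).
Here 2·11 + 5·11 = 77, giving x_1* = 1.4286.

x_1* = 1.4286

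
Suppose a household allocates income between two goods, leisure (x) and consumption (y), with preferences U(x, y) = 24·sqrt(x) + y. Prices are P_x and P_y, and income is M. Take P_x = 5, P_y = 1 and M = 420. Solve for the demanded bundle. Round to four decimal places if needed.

x* = 5.76, y* = 391.2

Set MRS = P_x/P_y: 12·x^(−1/2) = P_x/P_y.
Solve: √x = 12·P_y/P_x, so x*(P_x,P_y) = (12·P_y/P_x)², and y* = (M − P_x·x*)/P_y.
Plugging in: x* = (12·1/5)² = 5.76, y* = 391.2.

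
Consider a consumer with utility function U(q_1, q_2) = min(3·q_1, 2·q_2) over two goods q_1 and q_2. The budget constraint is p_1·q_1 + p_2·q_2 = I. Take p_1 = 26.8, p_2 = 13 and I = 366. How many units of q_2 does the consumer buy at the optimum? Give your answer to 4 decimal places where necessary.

With perfect complements, no substitution: consume in ratio q_1:q_2 = 2:3.
Budget: p_1·q_1 + p_2·(3/2)·q_1 = I, so (2·p_1 + 3·p_2)·q_1 = 2·I.
Demand: q_1*(p_1,p_2,I) = 2·I/(2·p_1 + 3·p_2), q_2* = 3·I/(2·p_1 + 3·p_2).
Here 2·26.8 + 3·13 = 92.6, giving q_2* = 11.8575.

q_2* = 11.8575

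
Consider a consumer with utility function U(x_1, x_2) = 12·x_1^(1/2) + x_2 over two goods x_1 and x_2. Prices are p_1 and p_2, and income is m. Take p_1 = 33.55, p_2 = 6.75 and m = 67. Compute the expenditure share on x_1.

share on x_1 = 0.7297

MU_x_1 = 6/√x_1, MU_x_2 = 1. Tangency: 6/√x_1 = p_1/p_2.
Thus x_1* = (6·p_2/p_1)² — independent of m — with the rest of income spent on x_2.
Plugging in: x_1* = (6·6.75/33.55)² = 1.4572, x_2* = 2.683.
Expenditure on x_1: 33.55·1.4572 = 48.8897; share = 0.7297.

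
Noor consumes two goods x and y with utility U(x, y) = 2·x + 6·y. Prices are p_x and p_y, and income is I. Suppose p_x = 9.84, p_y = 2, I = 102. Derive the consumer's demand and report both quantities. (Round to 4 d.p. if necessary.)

x* = 0, y* = 51

Perfect substitutes: compare marginal utility per dollar. 2/p_x vs 6/p_y → 0.2033 vs 3.
y gives more utility per dollar, so spend all income on y: y* = I/p_y, x* = 0.
Numerically: x* = 0, y* = 51.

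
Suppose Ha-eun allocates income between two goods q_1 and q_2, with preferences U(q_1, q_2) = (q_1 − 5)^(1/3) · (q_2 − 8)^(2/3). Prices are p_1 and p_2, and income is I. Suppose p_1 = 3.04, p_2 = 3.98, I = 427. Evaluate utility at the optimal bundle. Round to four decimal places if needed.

V = 55.2616

Let q_1' = q_1−5, q_2' = q_2−8. MRS = (1/2)·q_2'/q_1' = p_1/p_2.
After buying the subsistence bundle (5, 8), a share 1/3 of the remaining income goes to q_1: q_1* = 5 + 1/3·(I − 5p_1 − 8p_2)/p_1.
Discretionary income = 427 − 5·3.04 − 8·3.98 = 379.96; q_1* = 5 + 1/3·379.96/3.04 = 46.6623; q_2* = 8 + 2/3·379.96/3.98 = 71.6449.
Utility at the optimum: U(46.6623, 71.6449) = 55.2616.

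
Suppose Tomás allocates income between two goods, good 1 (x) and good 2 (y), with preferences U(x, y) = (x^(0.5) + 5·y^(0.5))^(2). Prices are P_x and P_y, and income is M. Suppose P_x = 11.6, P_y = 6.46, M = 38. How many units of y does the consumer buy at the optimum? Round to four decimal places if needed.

y* = 5.7542

From the CES first-order condition, (1/5)·(y/x)^(0.5) = P_x/P_y.
Solve for the ratio: y/x = [5·P_x/P_y]^(2).
Substitute y = (y/x)·x into the budget: x* = M/(P_x + P_y·(y/x)).
Numerically y/x = 80.610377, so x* = 38/(11.6 + 6.46·80.610377) = 0.0714 and y* = 80.610377·0.0714 = 5.7542.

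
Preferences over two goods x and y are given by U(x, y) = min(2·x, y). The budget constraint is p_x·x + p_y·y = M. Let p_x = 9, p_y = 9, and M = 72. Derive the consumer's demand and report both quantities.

Leontief preferences: the optimum is at the kink where x/1 = y/2, i.e. y = 2·x.
Budget: p_x·x + p_y·2·x = M, so (p_x + 2·p_y)·x = M.
Demand: x*(p_x,p_y,M) = M/(p_x + 2·p_y), y* = 2·M/(p_x + 2·p_y).
Here 9 + 2·9 = 27, giving x* = 2.6667 and y* = 5.3333.

x* = 2.6667, y* = 5.3333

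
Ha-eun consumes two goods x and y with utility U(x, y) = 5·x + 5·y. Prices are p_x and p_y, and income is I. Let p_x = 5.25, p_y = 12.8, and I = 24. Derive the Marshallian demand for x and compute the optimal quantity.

Perfect substitutes: compare marginal utility per dollar. 5/p_x vs 5/p_y → 0.9524 vs 0.3906.
x gives more utility per dollar, so spend all income on x: x* = I/p_x, y* = 0.
Numerically: x* = 4.5714, y* = 0.

x* = 4.5714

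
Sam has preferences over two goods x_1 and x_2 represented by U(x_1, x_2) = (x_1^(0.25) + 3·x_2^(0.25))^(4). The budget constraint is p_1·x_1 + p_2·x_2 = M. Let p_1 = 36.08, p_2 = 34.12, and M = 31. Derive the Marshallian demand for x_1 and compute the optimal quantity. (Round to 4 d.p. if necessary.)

x_1* = 0.1589

MRS = MU_x_1/MU_x_2 = (1/3)·(x_2/x_1)^(0.75). Set equal to p_1/p_2.
Solve for the ratio: x_2/x_1 = [3·p_1/p_2]^(4/3).
Substitute x_2 = (x_2/x_1)·x_1 into the budget: x_1* = M/(p_1 + p_2·(x_2/x_1)).
Numerically x_2/x_1 = 4.661278, so x_1* = 31/(36.08 + 34.12·4.661278) = 0.1589.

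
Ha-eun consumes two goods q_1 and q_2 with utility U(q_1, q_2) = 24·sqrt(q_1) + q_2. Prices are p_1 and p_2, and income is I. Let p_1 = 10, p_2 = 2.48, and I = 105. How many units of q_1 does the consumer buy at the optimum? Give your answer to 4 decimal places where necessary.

MU_q_1 = 12/√q_1, MU_q_2 = 1. Tangency: 12/√q_1 = p_1/p_2.
Solve: √q_1 = 12·p_2/p_1, so q_1*(p_1,p_2) = (12·p_2/p_1)², and q_2* = (I − p_1·q_1*)/p_2.
Plugging in: q_1* = (12·2.48/10)² = 8.8566.

q_1* = 8.8566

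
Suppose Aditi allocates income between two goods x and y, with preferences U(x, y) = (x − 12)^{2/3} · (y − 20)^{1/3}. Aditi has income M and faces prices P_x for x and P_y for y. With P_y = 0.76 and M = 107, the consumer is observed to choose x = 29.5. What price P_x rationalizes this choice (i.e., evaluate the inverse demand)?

MRS = 2·(y−20)/(x−12). Tangency with P_x/P_y gives y−20 = (1/2)·(P_x/P_y)·(x−12).
After buying the subsistence bundle (12, 20), a share 2/3 of the remaining income goes to x: x* = 12 + 2/3·(M − 12P_x − 20P_y)/P_x.
Set x* = 29.5 in the demand function and solve for P_x: P_x = 2.4.

P_x = 2.4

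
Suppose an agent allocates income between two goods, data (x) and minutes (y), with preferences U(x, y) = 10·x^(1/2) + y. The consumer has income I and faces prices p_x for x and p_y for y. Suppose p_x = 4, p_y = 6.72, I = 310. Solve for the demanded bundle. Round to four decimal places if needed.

Set MRS = p_x/p_y: 5·x^(−1/2) = p_x/p_y.
Thus x* = (5·p_y/p_x)² — independent of I — with the rest of income spent on y.
Plugging in: x* = (5·6.72/4)² = 70.56, y* = 4.131.

x* = 70.56, y* = 4.131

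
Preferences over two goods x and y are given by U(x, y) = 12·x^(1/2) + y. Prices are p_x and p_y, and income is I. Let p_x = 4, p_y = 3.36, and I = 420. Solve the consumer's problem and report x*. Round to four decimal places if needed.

Utility is quasi-linear in y; the FOC for x is 6/√x = p_x/p_y.
Solve: √x = 6·p_y/p_x, so x*(p_x,p_y) = (6·p_y/p_x)², and y* = (I − p_x·x*)/p_y.
Plugging in: x* = (6·3.36/4)² = 25.4016.

x* = 25.4016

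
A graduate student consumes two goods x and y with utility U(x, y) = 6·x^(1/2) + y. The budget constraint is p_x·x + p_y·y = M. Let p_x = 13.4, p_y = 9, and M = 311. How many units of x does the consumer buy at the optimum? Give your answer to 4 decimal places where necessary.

Utility is quasi-linear in y; the FOC for x is 3/√x = p_x/p_y.
Solve: √x = 3·p_y/p_x, so x*(p_x,p_y) = (3·p_y/p_x)², and y* = (M − p_x·x*)/p_y.
Plugging in: x* = (3·9/13.4)² = 4.0599.

x* = 4.0599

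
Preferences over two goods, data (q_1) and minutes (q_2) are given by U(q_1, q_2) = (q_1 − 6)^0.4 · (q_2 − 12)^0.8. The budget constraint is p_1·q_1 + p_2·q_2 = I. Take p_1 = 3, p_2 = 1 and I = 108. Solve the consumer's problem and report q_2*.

MRS = (1/2)·(q_2−12)/(q_1−6). Tangency with p_1/p_2 gives q_2−12 = 2·(p_1/p_2)·(q_1−6).
Substituting into the budget: q_1* = 6 + 1/3·(I − 6·p_1 − 12·p_2)/p_1, and q_2* = 12 + 2/3·(…)/p_2.
Discretionary income = 108 − 6·3 − 12·1 = 78; q_2* = 12 + 2/3·78/1 = 64.

q_2* = 64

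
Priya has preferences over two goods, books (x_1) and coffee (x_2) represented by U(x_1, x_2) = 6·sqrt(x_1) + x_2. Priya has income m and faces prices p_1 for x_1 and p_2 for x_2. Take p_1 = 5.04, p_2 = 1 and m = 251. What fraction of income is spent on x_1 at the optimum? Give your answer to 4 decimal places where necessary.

share on x_1 = 0.0071

MU_x_1 = 3/√x_1, MU_x_2 = 1. Tangency: 3/√x_1 = p_1/p_2.
Solve: √x_1 = 3·p_2/p_1, so x_1*(p_1,p_2) = (3·p_2/p_1)², and x_2* = (m − p_1·x_1*)/p_2.
Plugging in: x_1* = (3·1/5.04)² = 0.3543, x_2* = 249.2143.
Expenditure on x_1: 5.04·0.3543 = 1.7857; share = 0.0071.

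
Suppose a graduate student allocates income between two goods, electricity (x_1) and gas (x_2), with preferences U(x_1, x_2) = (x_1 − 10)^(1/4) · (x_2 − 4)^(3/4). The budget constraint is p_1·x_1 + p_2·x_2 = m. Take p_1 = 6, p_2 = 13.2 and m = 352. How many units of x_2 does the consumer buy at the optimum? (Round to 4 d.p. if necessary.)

Let x_1' = x_1−10, x_2' = x_2−4. MRS = (1/3)·x_2'/x_1' = p_1/p_2.
After buying the subsistence bundle (10, 4), a share 0.25 of the remaining income goes to x_1: x_1* = 10 + 0.25·(m − 10p_1 − 4p_2)/p_1.
Discretionary income = 352 − 10·6 − 4·13.2 = 239.2; x_2* = 4 + 0.75·239.2/13.2 = 17.5909.

x_2* = 17.5909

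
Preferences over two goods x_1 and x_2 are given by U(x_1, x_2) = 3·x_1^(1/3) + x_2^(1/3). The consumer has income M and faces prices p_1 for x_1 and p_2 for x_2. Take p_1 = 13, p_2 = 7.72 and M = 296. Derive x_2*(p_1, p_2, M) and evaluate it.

x_2* = 7.6619

Substitute x_2 = (x_2/x_1)·x_1 into the budget: x_1* = M/(p_1 + p_2·(x_2/x_1)).
Numerically x_2/x_1 = 0.42054, so x_1* = 296/(13 + 7.72·0.42054) = 18.2192 and x_2* = 0.42054·18.2192 = 7.6619.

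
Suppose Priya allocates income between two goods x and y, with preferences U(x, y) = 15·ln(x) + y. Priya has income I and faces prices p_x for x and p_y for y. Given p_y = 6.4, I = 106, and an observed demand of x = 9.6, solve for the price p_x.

MU_x = 15/x, MU_y = 1. Tangency: 15/x = p_x/p_y.
So x*(p_x,p_y) = 15·p_y/p_x, independent of income; and y* = (I − 15·p_y)/p_y.
Set x* = 9.6 in the demand function and solve for p_x: p_x = 10.

p_x = 10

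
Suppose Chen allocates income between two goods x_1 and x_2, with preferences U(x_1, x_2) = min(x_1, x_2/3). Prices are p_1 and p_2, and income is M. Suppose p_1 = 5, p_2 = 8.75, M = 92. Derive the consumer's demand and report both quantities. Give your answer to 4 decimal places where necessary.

x_1* = 2.944, x_2* = 8.832

Demand: x_1*(p_1,p_2,M) = M/(p_1 + 3·p_2), x_2* = 3·M/(p_1 + 3·p_2).
Here 5 + 3·8.75 = 31.25, giving x_1* = 2.944 and x_2* = 8.832.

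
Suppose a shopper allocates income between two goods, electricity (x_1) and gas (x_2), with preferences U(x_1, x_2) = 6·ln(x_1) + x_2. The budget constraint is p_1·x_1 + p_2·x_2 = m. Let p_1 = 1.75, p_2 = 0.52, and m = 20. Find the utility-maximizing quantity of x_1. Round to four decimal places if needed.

x_1* = 1.7829

MU_x_1 = 6/x_1, MU_x_2 = 1. Tangency: 6/x_1 = p_1/p_2.
So x_1*(p_1,p_2) = 6·p_2/p_1, independent of income; and x_2* = (m − 6·p_2)/p_2.
At the given prices: x_1* = 6·0.52/1.75 = 1.7829.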